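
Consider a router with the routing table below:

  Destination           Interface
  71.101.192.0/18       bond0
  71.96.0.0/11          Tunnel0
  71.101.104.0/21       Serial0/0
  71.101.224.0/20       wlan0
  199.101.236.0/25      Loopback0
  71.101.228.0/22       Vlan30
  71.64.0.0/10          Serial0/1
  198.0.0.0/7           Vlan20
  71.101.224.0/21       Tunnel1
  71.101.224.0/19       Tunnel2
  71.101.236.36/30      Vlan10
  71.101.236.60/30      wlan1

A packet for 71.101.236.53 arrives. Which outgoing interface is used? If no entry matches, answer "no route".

wlan0

Routes whose prefix contains 71.101.236.53:
  71.64.0.0/10 (71.64.0.0 - 71.127.255.255) -> Serial0/1
  71.96.0.0/11 (71.96.0.0 - 71.127.255.255) -> Tunnel0
  71.101.192.0/18 (71.101.192.0 - 71.101.255.255) -> bond0
  71.101.224.0/19 (71.101.224.0 - 71.101.255.255) -> Tunnel2
  71.101.224.0/20 (71.101.224.0 - 71.101.239.255) -> wlan0
More-specific entries that do NOT match:
  71.101.236.36/30 (71.101.236.36 - 71.101.236.39) does not contain 71.101.236.53
  71.101.236.60/30 (71.101.236.60 - 71.101.236.63) does not contain 71.101.236.53
  199.101.236.0/25 (199.101.236.0 - 199.101.236.127) does not contain 71.101.236.53
  71.101.228.0/22 (71.101.228.0 - 71.101.231.255) does not contain 71.101.236.53
  71.101.104.0/21 (71.101.104.0 - 71.101.111.255) does not contain 71.101.236.53
  71.101.224.0/21 (71.101.224.0 - 71.101.231.255) does not contain 71.101.236.53
Longest matching prefix is /20 -> interface wlan0.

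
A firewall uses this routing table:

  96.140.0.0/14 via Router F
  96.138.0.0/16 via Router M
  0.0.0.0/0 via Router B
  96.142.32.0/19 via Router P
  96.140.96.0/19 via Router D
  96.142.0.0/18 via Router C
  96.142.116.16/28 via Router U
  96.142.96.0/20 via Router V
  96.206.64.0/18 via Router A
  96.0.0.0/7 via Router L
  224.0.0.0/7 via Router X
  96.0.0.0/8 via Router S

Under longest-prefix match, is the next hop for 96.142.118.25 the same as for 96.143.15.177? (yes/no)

96.142.118.25: longest match 96.140.0.0/14 -> Router F
96.143.15.177: longest match 96.140.0.0/14 -> Router F

yes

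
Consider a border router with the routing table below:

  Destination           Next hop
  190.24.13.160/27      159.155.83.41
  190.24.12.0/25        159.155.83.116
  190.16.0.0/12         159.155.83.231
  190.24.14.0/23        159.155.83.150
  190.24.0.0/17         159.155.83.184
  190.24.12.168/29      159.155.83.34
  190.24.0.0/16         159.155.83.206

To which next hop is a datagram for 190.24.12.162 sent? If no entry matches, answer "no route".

Routes whose prefix contains 190.24.12.162:
  190.16.0.0/12 (190.16.0.0 - 190.31.255.255) -> 159.155.83.231
  190.24.0.0/16 (190.24.0.0 - 190.24.255.255) -> 159.155.83.206
  190.24.0.0/17 (190.24.0.0 - 190.24.127.255) -> 159.155.83.184
More-specific entries that do NOT match:
  190.24.12.168/29 (190.24.12.168 - 190.24.12.175) does not contain 190.24.12.162
  190.24.13.160/27 (190.24.13.160 - 190.24.13.191) does not contain 190.24.12.162
  190.24.12.0/25 (190.24.12.0 - 190.24.12.127) does not contain 190.24.12.162
  190.24.14.0/23 (190.24.14.0 - 190.24.15.255) does not contain 190.24.12.162
Longest matching prefix is /17 -> next hop 159.155.83.184.

159.155.83.184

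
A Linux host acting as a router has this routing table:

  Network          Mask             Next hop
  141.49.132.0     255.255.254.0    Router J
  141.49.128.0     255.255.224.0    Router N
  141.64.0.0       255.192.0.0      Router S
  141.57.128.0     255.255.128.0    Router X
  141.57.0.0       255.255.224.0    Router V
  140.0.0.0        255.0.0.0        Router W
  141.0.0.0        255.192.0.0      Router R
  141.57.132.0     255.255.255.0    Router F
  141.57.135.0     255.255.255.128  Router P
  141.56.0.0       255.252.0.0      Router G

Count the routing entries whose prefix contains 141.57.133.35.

Prefixes containing 141.57.133.35:
  141.0.0.0/10 (141.0.0.0 - 141.63.255.255)
  141.56.0.0/14 (141.56.0.0 - 141.59.255.255)
  141.57.128.0/17 (141.57.128.0 - 141.57.255.255)
Total matching entries: 3.

3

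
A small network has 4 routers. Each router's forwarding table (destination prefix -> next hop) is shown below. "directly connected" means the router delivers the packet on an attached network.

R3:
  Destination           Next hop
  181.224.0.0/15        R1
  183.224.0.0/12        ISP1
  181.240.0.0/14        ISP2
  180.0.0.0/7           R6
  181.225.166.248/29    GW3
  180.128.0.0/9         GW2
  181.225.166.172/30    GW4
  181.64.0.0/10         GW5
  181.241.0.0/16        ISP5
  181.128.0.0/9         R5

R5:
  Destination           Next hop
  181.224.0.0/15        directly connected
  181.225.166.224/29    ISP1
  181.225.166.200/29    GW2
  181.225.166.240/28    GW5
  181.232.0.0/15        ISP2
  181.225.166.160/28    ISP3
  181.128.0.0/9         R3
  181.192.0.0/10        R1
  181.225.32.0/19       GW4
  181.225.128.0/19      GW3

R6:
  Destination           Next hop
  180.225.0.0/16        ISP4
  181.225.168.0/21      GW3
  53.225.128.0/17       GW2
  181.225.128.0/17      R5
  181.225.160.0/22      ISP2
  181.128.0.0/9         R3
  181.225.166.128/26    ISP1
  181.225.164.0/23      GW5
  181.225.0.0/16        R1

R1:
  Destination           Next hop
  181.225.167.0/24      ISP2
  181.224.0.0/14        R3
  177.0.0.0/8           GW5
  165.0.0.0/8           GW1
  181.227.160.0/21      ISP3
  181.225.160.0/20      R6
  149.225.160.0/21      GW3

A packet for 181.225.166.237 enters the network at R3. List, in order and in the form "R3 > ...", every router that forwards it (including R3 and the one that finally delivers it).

At R3: longest match for 181.225.166.237 is 181.224.0.0/15 -> R1
At R1: longest match for 181.225.166.237 is 181.225.160.0/20 -> R6
At R6: longest match for 181.225.166.237 is 181.225.128.0/17 -> R5
At R5: longest match for 181.225.166.237 is 181.224.0.0/15 -> directly connected

R3 > R1 > R6 > R5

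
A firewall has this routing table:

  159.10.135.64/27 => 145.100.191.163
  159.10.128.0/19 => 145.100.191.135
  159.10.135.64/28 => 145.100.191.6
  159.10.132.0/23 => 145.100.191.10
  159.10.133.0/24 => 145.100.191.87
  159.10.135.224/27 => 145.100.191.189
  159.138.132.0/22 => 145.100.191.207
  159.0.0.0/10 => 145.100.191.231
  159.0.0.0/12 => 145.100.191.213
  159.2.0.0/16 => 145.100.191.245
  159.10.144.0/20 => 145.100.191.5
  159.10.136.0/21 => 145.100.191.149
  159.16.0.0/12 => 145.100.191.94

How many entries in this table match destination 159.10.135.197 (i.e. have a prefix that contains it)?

3

Prefixes containing 159.10.135.197:
  159.0.0.0/10 (159.0.0.0 - 159.63.255.255)
  159.0.0.0/12 (159.0.0.0 - 159.15.255.255)
  159.10.128.0/19 (159.10.128.0 - 159.10.159.255)
Total matching entries: 3.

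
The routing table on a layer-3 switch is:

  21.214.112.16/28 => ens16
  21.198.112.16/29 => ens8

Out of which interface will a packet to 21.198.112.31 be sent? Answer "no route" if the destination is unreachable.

No entry's prefix contains 21.198.112.31; there is no default route.

no route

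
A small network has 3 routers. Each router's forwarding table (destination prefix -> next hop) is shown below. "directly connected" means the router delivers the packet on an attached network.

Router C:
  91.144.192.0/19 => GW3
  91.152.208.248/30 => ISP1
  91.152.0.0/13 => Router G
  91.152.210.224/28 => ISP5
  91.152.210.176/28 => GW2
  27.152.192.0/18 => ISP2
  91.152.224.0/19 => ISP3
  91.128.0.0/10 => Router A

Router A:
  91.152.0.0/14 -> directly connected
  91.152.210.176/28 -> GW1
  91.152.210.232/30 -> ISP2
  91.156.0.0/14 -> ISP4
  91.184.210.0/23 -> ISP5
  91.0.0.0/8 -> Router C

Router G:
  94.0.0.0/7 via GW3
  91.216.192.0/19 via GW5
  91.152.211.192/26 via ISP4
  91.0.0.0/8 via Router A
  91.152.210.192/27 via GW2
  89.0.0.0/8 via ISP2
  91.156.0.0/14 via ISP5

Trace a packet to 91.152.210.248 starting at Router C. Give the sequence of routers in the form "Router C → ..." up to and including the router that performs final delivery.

At Router C: longest match for 91.152.210.248 is 91.152.0.0/13 -> Router G
At Router G: longest match for 91.152.210.248 is 91.0.0.0/8 -> Router A
At Router A: longest match for 91.152.210.248 is 91.152.0.0/14 -> directly connected

Router C → Router G → Router A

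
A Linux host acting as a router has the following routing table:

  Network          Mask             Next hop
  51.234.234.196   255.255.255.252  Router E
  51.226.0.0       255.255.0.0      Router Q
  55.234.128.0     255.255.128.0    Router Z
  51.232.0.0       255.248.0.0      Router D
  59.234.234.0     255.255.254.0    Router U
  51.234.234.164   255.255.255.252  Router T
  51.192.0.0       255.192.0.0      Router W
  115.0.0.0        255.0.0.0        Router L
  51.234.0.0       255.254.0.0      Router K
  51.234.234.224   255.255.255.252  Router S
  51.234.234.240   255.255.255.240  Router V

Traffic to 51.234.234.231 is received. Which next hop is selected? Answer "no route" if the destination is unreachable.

Router K

Routes whose prefix contains 51.234.234.231:
  51.192.0.0/10 (51.192.0.0 - 51.255.255.255) -> Router W
  51.232.0.0/13 (51.232.0.0 - 51.239.255.255) -> Router D
  51.234.0.0/15 (51.234.0.0 - 51.235.255.255) -> Router K
More-specific entries that do NOT match:
  51.234.234.196/30 (51.234.234.196 - 51.234.234.199) does not contain 51.234.234.231
  51.234.234.164/30 (51.234.234.164 - 51.234.234.167) does not contain 51.234.234.231
  51.234.234.224/30 (51.234.234.224 - 51.234.234.227) does not contain 51.234.234.231
  51.234.234.240/28 (51.234.234.240 - 51.234.234.255) does not contain 51.234.234.231
  59.234.234.0/23 (59.234.234.0 - 59.234.235.255) does not contain 51.234.234.231
  55.234.128.0/17 (55.234.128.0 - 55.234.255.255) does not contain 51.234.234.231
  51.226.0.0/16 (51.226.0.0 - 51.226.255.255) does not contain 51.234.234.231
Longest matching prefix is /15 -> next hop Router K.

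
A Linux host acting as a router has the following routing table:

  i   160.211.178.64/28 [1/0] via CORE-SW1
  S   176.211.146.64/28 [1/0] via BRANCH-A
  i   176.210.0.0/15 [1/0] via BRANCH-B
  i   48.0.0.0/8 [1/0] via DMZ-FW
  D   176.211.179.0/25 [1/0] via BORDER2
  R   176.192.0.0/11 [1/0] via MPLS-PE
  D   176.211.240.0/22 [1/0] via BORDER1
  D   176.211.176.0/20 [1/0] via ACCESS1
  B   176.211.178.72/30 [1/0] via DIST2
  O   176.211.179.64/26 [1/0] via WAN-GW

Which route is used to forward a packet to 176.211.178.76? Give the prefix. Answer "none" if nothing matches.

Entries matching 176.211.178.76:
  176.192.0.0/11 (176.192.0.0 - 176.223.255.255)
  176.210.0.0/15 (176.210.0.0 - 176.211.255.255)
  176.211.176.0/20 (176.211.176.0 - 176.211.191.255)
Most specific is 176.211.176.0/20.

176.211.176.0/20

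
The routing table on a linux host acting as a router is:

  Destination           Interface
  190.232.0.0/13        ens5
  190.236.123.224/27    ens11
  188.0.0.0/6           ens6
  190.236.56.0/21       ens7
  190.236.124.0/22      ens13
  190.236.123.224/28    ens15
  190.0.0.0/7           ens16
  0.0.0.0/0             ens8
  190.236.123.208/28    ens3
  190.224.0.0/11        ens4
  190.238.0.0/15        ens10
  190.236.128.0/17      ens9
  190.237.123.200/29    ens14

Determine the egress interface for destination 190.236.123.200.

Routes whose prefix contains 190.236.123.200:
  0.0.0.0/0 (default, matches everything) -> ens8
  188.0.0.0/6 (188.0.0.0 - 191.255.255.255) -> ens6
  190.0.0.0/7 (190.0.0.0 - 191.255.255.255) -> ens16
  190.224.0.0/11 (190.224.0.0 - 190.255.255.255) -> ens4
  190.232.0.0/13 (190.232.0.0 - 190.239.255.255) -> ens5
More-specific entries that do NOT match:
  190.237.123.200/29 (190.237.123.200 - 190.237.123.207) does not contain 190.236.123.200
  190.236.123.224/28 (190.236.123.224 - 190.236.123.239) does not contain 190.236.123.200
  190.236.123.208/28 (190.236.123.208 - 190.236.123.223) does not contain 190.236.123.200
  190.236.123.224/27 (190.236.123.224 - 190.236.123.255) does not contain 190.236.123.200
  190.236.124.0/22 (190.236.124.0 - 190.236.127.255) does not contain 190.236.123.200
  190.236.56.0/21 (190.236.56.0 - 190.236.63.255) does not contain 190.236.123.200
  190.236.128.0/17 (190.236.128.0 - 190.236.255.255) does not contain 190.236.123.200
  190.238.0.0/15 (190.238.0.0 - 190.239.255.255) does not contain 190.236.123.200
Longest matching prefix is /13 -> interface ens5.

ens5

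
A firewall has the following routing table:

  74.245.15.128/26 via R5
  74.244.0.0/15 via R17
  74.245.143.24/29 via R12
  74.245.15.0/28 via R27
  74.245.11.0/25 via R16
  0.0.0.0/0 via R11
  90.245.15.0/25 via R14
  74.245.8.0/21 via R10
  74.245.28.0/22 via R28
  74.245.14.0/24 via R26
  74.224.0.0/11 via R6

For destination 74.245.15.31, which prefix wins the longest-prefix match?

Entries matching 74.245.15.31:
  0.0.0.0/0 (default, matches everything)
  74.224.0.0/11 (74.224.0.0 - 74.255.255.255)
  74.244.0.0/15 (74.244.0.0 - 74.245.255.255)
  74.245.8.0/21 (74.245.8.0 - 74.245.15.255)
Most specific is 74.245.8.0/21.

74.245.8.0/21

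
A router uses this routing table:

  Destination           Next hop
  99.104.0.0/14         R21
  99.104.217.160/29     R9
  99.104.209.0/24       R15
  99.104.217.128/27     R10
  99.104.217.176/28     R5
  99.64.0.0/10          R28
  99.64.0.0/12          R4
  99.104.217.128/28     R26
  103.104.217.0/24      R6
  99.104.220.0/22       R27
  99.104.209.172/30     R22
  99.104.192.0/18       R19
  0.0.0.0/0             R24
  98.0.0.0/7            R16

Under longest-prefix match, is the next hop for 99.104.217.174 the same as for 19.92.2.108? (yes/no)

no

99.104.217.174: longest match 99.104.192.0/18 -> R19
19.92.2.108: longest match 0.0.0.0/0 -> R24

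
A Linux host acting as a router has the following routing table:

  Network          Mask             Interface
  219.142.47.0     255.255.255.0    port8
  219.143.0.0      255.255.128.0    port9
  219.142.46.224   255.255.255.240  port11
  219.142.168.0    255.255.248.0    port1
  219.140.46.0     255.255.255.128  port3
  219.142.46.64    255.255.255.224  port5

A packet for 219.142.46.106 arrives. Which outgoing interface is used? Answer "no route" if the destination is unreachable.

No entry's prefix contains 219.142.46.106; there is no default route.

no route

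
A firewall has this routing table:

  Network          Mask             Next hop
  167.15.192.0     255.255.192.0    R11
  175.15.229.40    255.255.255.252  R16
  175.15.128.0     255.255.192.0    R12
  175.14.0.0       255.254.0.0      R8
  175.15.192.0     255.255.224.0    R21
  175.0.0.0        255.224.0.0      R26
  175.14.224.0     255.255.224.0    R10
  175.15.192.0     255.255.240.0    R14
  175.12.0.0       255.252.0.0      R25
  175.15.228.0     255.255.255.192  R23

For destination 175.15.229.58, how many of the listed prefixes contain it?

3

Prefixes containing 175.15.229.58:
  175.0.0.0/11 (175.0.0.0 - 175.31.255.255)
  175.12.0.0/14 (175.12.0.0 - 175.15.255.255)
  175.14.0.0/15 (175.14.0.0 - 175.15.255.255)
Total matching entries: 3.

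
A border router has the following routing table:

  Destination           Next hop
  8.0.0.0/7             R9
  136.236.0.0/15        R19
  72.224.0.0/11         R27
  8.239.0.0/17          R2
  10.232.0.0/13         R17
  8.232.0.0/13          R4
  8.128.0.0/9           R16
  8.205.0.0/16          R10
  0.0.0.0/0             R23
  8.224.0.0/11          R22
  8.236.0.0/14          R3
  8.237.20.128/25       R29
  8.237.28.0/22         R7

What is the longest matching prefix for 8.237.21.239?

8.236.0.0/14

Entries matching 8.237.21.239:
  0.0.0.0/0 (default, matches everything)
  8.0.0.0/7 (8.0.0.0 - 9.255.255.255)
  8.128.0.0/9 (8.128.0.0 - 8.255.255.255)
  8.224.0.0/11 (8.224.0.0 - 8.255.255.255)
  8.232.0.0/13 (8.232.0.0 - 8.239.255.255)
  8.236.0.0/14 (8.236.0.0 - 8.239.255.255)
Most specific is 8.236.0.0/14.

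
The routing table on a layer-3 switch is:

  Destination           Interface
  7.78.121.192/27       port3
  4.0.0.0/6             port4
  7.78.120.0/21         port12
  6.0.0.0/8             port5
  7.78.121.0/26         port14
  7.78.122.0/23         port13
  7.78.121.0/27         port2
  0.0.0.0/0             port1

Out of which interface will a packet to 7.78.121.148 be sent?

Routes whose prefix contains 7.78.121.148:
  0.0.0.0/0 (default, matches everything) -> port1
  4.0.0.0/6 (4.0.0.0 - 7.255.255.255) -> port4
  7.78.120.0/21 (7.78.120.0 - 7.78.127.255) -> port12
More-specific entries that do NOT match:
  7.78.121.192/27 (7.78.121.192 - 7.78.121.223) does not contain 7.78.121.148
  7.78.121.0/27 (7.78.121.0 - 7.78.121.31) does not contain 7.78.121.148
  7.78.121.0/26 (7.78.121.0 - 7.78.121.63) does not contain 7.78.121.148
  7.78.122.0/23 (7.78.122.0 - 7.78.123.255) does not contain 7.78.121.148
Longest matching prefix is /21 -> interface port12.

port12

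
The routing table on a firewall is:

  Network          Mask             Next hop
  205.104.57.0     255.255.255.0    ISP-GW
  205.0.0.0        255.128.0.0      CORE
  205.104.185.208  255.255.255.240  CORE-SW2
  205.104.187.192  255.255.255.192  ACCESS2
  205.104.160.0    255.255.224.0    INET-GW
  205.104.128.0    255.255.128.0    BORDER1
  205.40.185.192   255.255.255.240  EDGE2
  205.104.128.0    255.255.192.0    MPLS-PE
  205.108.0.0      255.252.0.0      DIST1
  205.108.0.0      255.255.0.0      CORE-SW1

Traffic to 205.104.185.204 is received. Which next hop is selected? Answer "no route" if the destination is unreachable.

INET-GW

Routes whose prefix contains 205.104.185.204:
  205.0.0.0/9 (205.0.0.0 - 205.127.255.255) -> CORE
  205.104.128.0/17 (205.104.128.0 - 205.104.255.255) -> BORDER1
  205.104.128.0/18 (205.104.128.0 - 205.104.191.255) -> MPLS-PE
  205.104.160.0/19 (205.104.160.0 - 205.104.191.255) -> INET-GW
More-specific entries that do NOT match:
  205.104.185.208/28 (205.104.185.208 - 205.104.185.223) does not contain 205.104.185.204
  205.40.185.192/28 (205.40.185.192 - 205.40.185.207) does not contain 205.104.185.204
  205.104.187.192/26 (205.104.187.192 - 205.104.187.255) does not contain 205.104.185.204
  205.104.57.0/24 (205.104.57.0 - 205.104.57.255) does not contain 205.104.185.204
Longest matching prefix is /19 -> next hop INET-GW.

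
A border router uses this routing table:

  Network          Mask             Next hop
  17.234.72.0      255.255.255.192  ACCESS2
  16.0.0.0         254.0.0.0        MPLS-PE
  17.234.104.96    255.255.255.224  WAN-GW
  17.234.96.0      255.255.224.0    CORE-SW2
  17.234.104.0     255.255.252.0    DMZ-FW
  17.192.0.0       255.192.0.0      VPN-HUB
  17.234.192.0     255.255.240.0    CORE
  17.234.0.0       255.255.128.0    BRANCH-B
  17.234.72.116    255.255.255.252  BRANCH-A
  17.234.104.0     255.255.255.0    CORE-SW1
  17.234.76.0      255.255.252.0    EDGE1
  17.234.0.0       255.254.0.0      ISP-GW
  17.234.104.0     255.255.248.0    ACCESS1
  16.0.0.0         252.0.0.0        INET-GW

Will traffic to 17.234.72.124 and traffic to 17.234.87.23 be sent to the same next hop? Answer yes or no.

17.234.72.124: longest match 17.234.0.0/17 -> BRANCH-B
17.234.87.23: longest match 17.234.0.0/17 -> BRANCH-B

yes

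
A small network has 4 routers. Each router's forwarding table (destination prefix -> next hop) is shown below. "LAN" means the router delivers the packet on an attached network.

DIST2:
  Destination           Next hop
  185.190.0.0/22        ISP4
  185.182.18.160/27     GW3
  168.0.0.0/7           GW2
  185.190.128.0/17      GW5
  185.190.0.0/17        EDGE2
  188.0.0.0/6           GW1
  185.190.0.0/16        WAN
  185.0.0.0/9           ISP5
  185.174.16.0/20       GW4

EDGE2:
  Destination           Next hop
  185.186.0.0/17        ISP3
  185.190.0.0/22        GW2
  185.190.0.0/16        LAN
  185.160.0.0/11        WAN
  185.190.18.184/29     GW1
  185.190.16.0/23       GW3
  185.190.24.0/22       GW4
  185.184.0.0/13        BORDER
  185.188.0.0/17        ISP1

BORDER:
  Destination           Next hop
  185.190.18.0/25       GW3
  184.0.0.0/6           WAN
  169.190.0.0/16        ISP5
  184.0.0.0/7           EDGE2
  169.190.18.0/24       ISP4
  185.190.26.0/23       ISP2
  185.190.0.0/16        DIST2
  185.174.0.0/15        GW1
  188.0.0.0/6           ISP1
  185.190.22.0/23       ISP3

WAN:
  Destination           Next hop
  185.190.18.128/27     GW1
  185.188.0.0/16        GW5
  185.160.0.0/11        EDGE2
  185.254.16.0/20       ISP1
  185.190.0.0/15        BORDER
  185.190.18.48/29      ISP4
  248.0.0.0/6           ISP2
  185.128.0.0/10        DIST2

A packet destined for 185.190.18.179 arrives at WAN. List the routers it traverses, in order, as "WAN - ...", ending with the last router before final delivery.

At WAN: longest match for 185.190.18.179 is 185.190.0.0/15 -> BORDER
At BORDER: longest match for 185.190.18.179 is 185.190.0.0/16 -> DIST2
At DIST2: longest match for 185.190.18.179 is 185.190.0.0/17 -> EDGE2
At EDGE2: longest match for 185.190.18.179 is 185.190.0.0/16 -> LAN

WAN - BORDER - DIST2 - EDGE2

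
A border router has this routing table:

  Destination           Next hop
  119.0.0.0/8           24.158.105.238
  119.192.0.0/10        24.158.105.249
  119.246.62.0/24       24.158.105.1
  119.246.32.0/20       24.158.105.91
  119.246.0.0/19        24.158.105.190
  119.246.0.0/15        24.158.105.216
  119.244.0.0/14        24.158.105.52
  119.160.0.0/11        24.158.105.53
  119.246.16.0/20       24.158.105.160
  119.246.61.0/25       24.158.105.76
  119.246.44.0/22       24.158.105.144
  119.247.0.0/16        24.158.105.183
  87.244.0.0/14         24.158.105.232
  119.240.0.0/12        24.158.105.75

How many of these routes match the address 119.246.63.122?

Prefixes containing 119.246.63.122:
  119.0.0.0/8 (119.0.0.0 - 119.255.255.255)
  119.192.0.0/10 (119.192.0.0 - 119.255.255.255)
  119.240.0.0/12 (119.240.0.0 - 119.255.255.255)
  119.244.0.0/14 (119.244.0.0 - 119.247.255.255)
  119.246.0.0/15 (119.246.0.0 - 119.247.255.255)
Total matching entries: 5.

5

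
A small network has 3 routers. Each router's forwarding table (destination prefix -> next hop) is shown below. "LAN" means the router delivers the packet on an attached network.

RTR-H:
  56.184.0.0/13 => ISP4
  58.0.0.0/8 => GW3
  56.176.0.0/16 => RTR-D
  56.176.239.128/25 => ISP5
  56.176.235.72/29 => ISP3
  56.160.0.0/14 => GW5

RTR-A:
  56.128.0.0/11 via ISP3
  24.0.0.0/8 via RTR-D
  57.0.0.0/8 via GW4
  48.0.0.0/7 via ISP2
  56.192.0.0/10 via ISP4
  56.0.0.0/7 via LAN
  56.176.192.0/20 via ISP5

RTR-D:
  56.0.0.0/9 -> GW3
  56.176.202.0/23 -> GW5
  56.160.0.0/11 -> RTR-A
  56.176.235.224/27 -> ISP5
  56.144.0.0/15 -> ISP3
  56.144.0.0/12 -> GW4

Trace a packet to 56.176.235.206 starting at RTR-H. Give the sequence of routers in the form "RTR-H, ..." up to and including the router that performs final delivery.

At RTR-H: longest match for 56.176.235.206 is 56.176.0.0/16 -> RTR-D
At RTR-D: longest match for 56.176.235.206 is 56.160.0.0/11 -> RTR-A
At RTR-A: longest match for 56.176.235.206 is 56.0.0.0/7 -> LAN

RTR-H, RTR-D, RTR-A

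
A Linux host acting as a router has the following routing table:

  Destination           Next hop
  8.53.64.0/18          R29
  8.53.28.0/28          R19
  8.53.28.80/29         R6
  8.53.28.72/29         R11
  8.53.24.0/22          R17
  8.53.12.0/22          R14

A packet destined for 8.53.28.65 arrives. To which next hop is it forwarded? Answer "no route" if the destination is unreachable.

no route

No entry's prefix contains 8.53.28.65; there is no default route.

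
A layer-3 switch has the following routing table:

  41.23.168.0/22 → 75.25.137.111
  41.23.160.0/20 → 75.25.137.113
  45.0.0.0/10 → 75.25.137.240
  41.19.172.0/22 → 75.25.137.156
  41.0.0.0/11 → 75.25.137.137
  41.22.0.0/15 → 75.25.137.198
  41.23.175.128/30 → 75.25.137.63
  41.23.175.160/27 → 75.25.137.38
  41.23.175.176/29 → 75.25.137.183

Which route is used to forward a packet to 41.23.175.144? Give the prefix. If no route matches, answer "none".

Entries matching 41.23.175.144:
  41.0.0.0/11 (41.0.0.0 - 41.31.255.255)
  41.22.0.0/15 (41.22.0.0 - 41.23.255.255)
  41.23.160.0/20 (41.23.160.0 - 41.23.175.255)
Most specific is 41.23.160.0/20.

41.23.160.0/20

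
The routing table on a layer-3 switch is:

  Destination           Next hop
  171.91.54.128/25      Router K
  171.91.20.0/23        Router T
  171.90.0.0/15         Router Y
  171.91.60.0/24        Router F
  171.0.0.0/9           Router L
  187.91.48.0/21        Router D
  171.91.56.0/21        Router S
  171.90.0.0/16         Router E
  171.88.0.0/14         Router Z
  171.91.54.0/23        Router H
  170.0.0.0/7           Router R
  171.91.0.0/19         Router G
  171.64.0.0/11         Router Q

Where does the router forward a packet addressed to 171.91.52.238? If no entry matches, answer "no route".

Routes whose prefix contains 171.91.52.238:
  170.0.0.0/7 (170.0.0.0 - 171.255.255.255) -> Router R
  171.0.0.0/9 (171.0.0.0 - 171.127.255.255) -> Router L
  171.64.0.0/11 (171.64.0.0 - 171.95.255.255) -> Router Q
  171.88.0.0/14 (171.88.0.0 - 171.91.255.255) -> Router Z
  171.90.0.0/15 (171.90.0.0 - 171.91.255.255) -> Router Y
More-specific entries that do NOT match:
  171.91.54.128/25 (171.91.54.128 - 171.91.54.255) does not contain 171.91.52.238
  171.91.60.0/24 (171.91.60.0 - 171.91.60.255) does not contain 171.91.52.238
  171.91.20.0/23 (171.91.20.0 - 171.91.21.255) does not contain 171.91.52.238
  171.91.54.0/23 (171.91.54.0 - 171.91.55.255) does not contain 171.91.52.238
  187.91.48.0/21 (187.91.48.0 - 187.91.55.255) does not contain 171.91.52.238
  171.91.56.0/21 (171.91.56.0 - 171.91.63.255) does not contain 171.91.52.238
  171.91.0.0/19 (171.91.0.0 - 171.91.31.255) does not contain 171.91.52.238
  171.90.0.0/16 (171.90.0.0 - 171.90.255.255) does not contain 171.91.52.238
Longest matching prefix is /15 -> next hop Router Y.

Router Y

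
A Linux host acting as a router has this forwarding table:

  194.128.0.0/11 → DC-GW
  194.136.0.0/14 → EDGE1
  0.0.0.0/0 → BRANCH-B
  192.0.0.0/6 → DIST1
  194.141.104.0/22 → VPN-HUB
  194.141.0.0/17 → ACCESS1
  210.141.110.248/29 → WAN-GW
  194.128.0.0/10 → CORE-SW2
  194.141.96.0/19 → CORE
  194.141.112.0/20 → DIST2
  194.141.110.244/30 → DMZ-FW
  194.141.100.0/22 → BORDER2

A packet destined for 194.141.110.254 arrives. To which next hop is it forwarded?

Routes whose prefix contains 194.141.110.254:
  0.0.0.0/0 (default, matches everything) -> BRANCH-B
  192.0.0.0/6 (192.0.0.0 - 195.255.255.255) -> DIST1
  194.128.0.0/10 (194.128.0.0 - 194.191.255.255) -> CORE-SW2
  194.128.0.0/11 (194.128.0.0 - 194.159.255.255) -> DC-GW
  194.141.0.0/17 (194.141.0.0 - 194.141.127.255) -> ACCESS1
  194.141.96.0/19 (194.141.96.0 - 194.141.127.255) -> CORE
More-specific entries that do NOT match:
  194.141.110.244/30 (194.141.110.244 - 194.141.110.247) does not contain 194.141.110.254
  210.141.110.248/29 (210.141.110.248 - 210.141.110.255) does not contain 194.141.110.254
  194.141.104.0/22 (194.141.104.0 - 194.141.107.255) does not contain 194.141.110.254
  194.141.100.0/22 (194.141.100.0 - 194.141.103.255) does not contain 194.141.110.254
  194.141.112.0/20 (194.141.112.0 - 194.141.127.255) does not contain 194.141.110.254
Longest matching prefix is /19 -> next hop CORE.

CORE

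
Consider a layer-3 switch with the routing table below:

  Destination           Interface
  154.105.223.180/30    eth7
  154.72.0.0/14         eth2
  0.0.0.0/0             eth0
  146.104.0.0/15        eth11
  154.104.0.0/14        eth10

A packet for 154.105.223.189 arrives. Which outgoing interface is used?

eth10

Routes whose prefix contains 154.105.223.189:
  0.0.0.0/0 (default, matches everything) -> eth0
  154.104.0.0/14 (154.104.0.0 - 154.107.255.255) -> eth10
More-specific entries that do NOT match:
  154.105.223.180/30 (154.105.223.180 - 154.105.223.183) does not contain 154.105.223.189
  146.104.0.0/15 (146.104.0.0 - 146.105.255.255) does not contain 154.105.223.189
Longest matching prefix is /14 -> interface eth10.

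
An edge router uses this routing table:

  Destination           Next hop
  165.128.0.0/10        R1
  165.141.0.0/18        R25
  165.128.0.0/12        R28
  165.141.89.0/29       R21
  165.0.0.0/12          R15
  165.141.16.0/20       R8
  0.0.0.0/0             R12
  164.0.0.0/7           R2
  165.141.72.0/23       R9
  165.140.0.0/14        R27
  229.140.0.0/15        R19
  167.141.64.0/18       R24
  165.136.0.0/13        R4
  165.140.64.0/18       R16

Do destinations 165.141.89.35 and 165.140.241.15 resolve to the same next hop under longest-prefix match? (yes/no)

165.141.89.35: longest match 165.140.0.0/14 -> R27
165.140.241.15: longest match 165.140.0.0/14 -> R27

yes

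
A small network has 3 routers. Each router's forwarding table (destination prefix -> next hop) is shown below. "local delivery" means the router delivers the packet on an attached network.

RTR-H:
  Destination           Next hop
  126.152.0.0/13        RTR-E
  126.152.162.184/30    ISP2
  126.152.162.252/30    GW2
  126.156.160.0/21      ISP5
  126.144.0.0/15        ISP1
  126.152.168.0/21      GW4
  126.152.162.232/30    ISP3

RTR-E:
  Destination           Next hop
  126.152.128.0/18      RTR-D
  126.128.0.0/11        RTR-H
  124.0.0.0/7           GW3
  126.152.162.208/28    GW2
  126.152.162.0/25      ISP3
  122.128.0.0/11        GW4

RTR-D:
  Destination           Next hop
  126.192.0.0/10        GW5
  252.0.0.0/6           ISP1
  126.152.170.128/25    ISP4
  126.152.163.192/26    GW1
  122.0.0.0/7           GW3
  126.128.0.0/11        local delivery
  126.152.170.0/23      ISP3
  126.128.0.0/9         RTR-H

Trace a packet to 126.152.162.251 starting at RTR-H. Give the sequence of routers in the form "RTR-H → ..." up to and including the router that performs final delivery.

RTR-H → RTR-E → RTR-D

At RTR-H: longest match for 126.152.162.251 is 126.152.0.0/13 -> RTR-E
At RTR-E: longest match for 126.152.162.251 is 126.152.128.0/18 -> RTR-D
At RTR-D: longest match for 126.152.162.251 is 126.128.0.0/11 -> local delivery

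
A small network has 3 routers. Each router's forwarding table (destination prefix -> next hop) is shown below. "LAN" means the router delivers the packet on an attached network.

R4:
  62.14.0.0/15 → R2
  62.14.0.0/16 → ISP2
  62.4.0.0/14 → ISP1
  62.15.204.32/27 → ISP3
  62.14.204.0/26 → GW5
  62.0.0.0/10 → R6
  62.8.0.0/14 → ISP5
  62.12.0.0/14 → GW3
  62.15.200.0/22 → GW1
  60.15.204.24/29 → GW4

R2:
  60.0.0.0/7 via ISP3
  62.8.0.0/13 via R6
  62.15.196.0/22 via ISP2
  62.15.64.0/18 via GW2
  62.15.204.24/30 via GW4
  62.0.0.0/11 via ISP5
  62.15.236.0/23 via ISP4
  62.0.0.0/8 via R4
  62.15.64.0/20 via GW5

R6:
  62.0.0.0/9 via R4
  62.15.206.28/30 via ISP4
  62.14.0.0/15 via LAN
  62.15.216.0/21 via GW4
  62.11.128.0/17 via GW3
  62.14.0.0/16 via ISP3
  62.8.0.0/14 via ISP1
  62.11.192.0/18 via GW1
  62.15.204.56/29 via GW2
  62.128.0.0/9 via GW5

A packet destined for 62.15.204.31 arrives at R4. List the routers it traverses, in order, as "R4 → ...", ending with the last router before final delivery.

R4 → R2 → R6

At R4: longest match for 62.15.204.31 is 62.14.0.0/15 -> R2
At R2: longest match for 62.15.204.31 is 62.8.0.0/13 -> R6
At R6: longest match for 62.15.204.31 is 62.14.0.0/15 -> LAN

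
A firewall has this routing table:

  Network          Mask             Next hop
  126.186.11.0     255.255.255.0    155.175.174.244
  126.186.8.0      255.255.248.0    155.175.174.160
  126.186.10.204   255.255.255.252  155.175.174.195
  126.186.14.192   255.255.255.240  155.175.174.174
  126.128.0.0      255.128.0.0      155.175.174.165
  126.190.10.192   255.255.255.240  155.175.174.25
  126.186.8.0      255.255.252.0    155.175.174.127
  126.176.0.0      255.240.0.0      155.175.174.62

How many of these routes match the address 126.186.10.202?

Prefixes containing 126.186.10.202:
  126.128.0.0/9 (126.128.0.0 - 126.255.255.255)
  126.176.0.0/12 (126.176.0.0 - 126.191.255.255)
  126.186.8.0/21 (126.186.8.0 - 126.186.15.255)
  126.186.8.0/22 (126.186.8.0 - 126.186.11.255)
Total matching entries: 4.

4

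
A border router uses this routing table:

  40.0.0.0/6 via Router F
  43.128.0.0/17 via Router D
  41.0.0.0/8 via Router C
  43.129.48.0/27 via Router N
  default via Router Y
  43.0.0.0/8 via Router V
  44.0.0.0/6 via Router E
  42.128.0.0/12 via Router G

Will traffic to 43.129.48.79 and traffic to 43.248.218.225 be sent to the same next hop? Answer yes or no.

yes

43.129.48.79: longest match 43.0.0.0/8 -> Router V
43.248.218.225: longest match 43.0.0.0/8 -> Router V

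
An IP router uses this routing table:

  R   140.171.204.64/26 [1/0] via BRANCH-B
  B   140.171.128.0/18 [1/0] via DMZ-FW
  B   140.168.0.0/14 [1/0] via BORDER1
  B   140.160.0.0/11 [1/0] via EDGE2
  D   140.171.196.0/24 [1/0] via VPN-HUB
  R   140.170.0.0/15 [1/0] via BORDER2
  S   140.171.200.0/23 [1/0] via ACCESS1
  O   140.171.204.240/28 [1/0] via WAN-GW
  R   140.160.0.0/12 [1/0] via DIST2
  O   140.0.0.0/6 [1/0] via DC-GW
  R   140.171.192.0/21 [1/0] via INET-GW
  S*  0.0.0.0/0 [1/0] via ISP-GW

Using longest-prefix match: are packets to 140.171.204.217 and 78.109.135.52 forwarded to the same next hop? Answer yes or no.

140.171.204.217: longest match 140.170.0.0/15 -> BORDER2
78.109.135.52: longest match 0.0.0.0/0 -> ISP-GW

no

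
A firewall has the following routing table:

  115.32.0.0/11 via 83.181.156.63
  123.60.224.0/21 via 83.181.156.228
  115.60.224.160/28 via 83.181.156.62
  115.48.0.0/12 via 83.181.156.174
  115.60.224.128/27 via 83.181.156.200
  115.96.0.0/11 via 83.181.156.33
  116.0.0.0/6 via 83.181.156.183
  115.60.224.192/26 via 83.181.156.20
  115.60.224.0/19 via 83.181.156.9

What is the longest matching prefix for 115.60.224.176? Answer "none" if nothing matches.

Entries matching 115.60.224.176:
  115.32.0.0/11 (115.32.0.0 - 115.63.255.255)
  115.48.0.0/12 (115.48.0.0 - 115.63.255.255)
  115.60.224.0/19 (115.60.224.0 - 115.60.255.255)
Most specific is 115.60.224.0/19.

115.60.224.0/19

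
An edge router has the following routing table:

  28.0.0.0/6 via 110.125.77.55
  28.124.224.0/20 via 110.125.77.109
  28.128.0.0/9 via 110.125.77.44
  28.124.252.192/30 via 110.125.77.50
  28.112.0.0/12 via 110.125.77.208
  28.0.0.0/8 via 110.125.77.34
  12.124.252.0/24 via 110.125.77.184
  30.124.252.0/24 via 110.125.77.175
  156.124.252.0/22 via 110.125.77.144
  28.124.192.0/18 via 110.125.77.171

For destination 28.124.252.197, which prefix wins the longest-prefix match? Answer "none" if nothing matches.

Entries matching 28.124.252.197:
  28.0.0.0/6 (28.0.0.0 - 31.255.255.255)
  28.0.0.0/8 (28.0.0.0 - 28.255.255.255)
  28.112.0.0/12 (28.112.0.0 - 28.127.255.255)
  28.124.192.0/18 (28.124.192.0 - 28.124.255.255)
Most specific is 28.124.192.0/18.

28.124.192.0/18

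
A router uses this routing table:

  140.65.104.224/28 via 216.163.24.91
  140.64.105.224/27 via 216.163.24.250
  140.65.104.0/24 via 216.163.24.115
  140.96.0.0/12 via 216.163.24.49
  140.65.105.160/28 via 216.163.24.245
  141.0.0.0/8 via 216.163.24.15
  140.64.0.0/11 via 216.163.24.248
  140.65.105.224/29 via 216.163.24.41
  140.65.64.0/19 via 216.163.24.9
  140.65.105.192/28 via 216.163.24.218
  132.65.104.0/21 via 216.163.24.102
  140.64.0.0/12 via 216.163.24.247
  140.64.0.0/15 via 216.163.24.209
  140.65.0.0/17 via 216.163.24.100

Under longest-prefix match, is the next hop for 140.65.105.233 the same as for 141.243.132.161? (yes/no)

140.65.105.233: longest match 140.65.0.0/17 -> 216.163.24.100
141.243.132.161: longest match 141.0.0.0/8 -> 216.163.24.15

no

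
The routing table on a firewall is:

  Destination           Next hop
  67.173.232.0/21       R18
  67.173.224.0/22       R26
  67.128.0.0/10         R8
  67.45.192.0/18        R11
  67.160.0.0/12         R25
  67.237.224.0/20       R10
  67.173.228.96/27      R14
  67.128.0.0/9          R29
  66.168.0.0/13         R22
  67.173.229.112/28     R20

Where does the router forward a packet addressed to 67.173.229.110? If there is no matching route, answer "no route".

R25

Routes whose prefix contains 67.173.229.110:
  67.128.0.0/9 (67.128.0.0 - 67.255.255.255) -> R29
  67.128.0.0/10 (67.128.0.0 - 67.191.255.255) -> R8
  67.160.0.0/12 (67.160.0.0 - 67.175.255.255) -> R25
More-specific entries that do NOT match:
  67.173.229.112/28 (67.173.229.112 - 67.173.229.127) does not contain 67.173.229.110
  67.173.228.96/27 (67.173.228.96 - 67.173.228.127) does not contain 67.173.229.110
  67.173.224.0/22 (67.173.224.0 - 67.173.227.255) does not contain 67.173.229.110
  67.173.232.0/21 (67.173.232.0 - 67.173.239.255) does not contain 67.173.229.110
  67.237.224.0/20 (67.237.224.0 - 67.237.239.255) does not contain 67.173.229.110
  67.45.192.0/18 (67.45.192.0 - 67.45.255.255) does not contain 67.173.229.110
  66.168.0.0/13 (66.168.0.0 - 66.175.255.255) does not contain 67.173.229.110
Longest matching prefix is /12 -> next hop R25.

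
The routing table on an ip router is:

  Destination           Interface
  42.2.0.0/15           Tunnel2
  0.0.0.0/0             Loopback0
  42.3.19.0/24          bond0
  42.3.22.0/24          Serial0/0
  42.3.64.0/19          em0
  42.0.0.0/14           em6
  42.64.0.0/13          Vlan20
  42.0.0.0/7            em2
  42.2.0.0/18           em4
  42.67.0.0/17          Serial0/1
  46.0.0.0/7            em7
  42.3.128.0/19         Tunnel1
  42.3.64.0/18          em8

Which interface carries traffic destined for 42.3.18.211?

Tunnel2

Routes whose prefix contains 42.3.18.211:
  0.0.0.0/0 (default, matches everything) -> Loopback0
  42.0.0.0/7 (42.0.0.0 - 43.255.255.255) -> em2
  42.0.0.0/14 (42.0.0.0 - 42.3.255.255) -> em6
  42.2.0.0/15 (42.2.0.0 - 42.3.255.255) -> Tunnel2
More-specific entries that do NOT match:
  42.3.19.0/24 (42.3.19.0 - 42.3.19.255) does not contain 42.3.18.211
  42.3.22.0/24 (42.3.22.0 - 42.3.22.255) does not contain 42.3.18.211
  42.3.64.0/19 (42.3.64.0 - 42.3.95.255) does not contain 42.3.18.211
  42.3.128.0/19 (42.3.128.0 - 42.3.159.255) does not contain 42.3.18.211
  42.2.0.0/18 (42.2.0.0 - 42.2.63.255) does not contain 42.3.18.211
  42.3.64.0/18 (42.3.64.0 - 42.3.127.255) does not contain 42.3.18.211
  42.67.0.0/17 (42.67.0.0 - 42.67.127.255) does not contain 42.3.18.211
Longest matching prefix is /15 -> interface Tunnel2.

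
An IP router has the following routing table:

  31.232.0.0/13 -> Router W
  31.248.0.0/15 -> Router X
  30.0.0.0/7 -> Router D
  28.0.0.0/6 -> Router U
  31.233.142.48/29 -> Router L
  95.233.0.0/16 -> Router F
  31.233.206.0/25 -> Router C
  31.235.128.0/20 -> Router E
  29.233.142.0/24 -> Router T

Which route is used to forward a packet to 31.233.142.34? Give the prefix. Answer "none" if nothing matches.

31.232.0.0/13

Entries matching 31.233.142.34:
  28.0.0.0/6 (28.0.0.0 - 31.255.255.255)
  30.0.0.0/7 (30.0.0.0 - 31.255.255.255)
  31.232.0.0/13 (31.232.0.0 - 31.239.255.255)
Most specific is 31.232.0.0/13.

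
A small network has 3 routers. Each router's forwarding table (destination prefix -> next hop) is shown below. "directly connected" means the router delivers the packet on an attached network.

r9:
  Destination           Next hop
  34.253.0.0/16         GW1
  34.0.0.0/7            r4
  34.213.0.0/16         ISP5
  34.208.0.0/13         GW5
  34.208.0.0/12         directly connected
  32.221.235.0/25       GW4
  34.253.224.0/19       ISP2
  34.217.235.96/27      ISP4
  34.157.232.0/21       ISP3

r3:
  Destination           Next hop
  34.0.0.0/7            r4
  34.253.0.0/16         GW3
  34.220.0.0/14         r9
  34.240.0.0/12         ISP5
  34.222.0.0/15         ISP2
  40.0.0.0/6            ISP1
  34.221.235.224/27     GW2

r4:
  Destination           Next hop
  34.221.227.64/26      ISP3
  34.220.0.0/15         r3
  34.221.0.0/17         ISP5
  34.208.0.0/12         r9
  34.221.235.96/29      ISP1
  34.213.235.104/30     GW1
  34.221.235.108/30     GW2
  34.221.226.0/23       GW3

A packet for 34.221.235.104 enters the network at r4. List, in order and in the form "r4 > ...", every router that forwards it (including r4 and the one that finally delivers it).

r4 > r3 > r9

At r4: longest match for 34.221.235.104 is 34.220.0.0/15 -> r3
At r3: longest match for 34.221.235.104 is 34.220.0.0/14 -> r9
At r9: longest match for 34.221.235.104 is 34.208.0.0/12 -> directly connected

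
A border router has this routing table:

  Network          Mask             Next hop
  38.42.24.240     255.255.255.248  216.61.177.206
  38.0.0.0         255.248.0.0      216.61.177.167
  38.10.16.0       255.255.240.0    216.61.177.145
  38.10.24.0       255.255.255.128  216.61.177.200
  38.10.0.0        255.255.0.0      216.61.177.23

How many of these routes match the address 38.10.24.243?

Prefixes containing 38.10.24.243:
  38.10.0.0/16 (38.10.0.0 - 38.10.255.255)
  38.10.16.0/20 (38.10.16.0 - 38.10.31.255)
Total matching entries: 2.

2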